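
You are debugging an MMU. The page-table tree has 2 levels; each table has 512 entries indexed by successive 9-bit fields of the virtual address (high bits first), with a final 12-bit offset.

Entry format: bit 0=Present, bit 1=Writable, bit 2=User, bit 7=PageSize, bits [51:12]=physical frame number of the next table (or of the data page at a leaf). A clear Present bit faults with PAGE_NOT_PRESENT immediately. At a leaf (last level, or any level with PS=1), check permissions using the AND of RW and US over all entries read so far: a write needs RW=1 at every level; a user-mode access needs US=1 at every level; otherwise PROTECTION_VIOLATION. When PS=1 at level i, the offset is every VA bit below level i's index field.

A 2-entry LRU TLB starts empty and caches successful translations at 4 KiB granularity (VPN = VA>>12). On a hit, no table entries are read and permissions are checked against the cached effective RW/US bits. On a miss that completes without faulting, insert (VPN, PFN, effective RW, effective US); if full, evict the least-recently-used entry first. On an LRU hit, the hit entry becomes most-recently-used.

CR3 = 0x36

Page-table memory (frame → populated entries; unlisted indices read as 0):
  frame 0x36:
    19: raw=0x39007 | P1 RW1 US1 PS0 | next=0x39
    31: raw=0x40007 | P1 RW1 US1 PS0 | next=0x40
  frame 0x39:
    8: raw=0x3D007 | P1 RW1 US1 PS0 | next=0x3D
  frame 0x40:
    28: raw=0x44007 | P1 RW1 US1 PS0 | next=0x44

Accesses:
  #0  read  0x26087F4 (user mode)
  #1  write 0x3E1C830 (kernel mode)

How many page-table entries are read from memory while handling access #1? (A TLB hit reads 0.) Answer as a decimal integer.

Walk each access:
#0 VA=0x26087F4 (r,user):
  [0] read 0x36 idx=19: raw=0x39007 flags P=1 W=1 U=1 S=0
  [1] read 0x39 idx=8: raw=0x3D007 flags P=1 W=1 U=1 S=0
  ✓ 0x3D7F4  — 2 lookups
#1 VA=0x3E1C830 (w,kernel):
  [0] read 0x36 idx=31: raw=0x40007 flags P=1 W=1 U=1 S=0
  [1] read 0x40 idx=28: raw=0x44007 flags P=1 W=1 U=1 S=0
  ✓ 0x44830  — 2 lookups

Entries read for #1: 2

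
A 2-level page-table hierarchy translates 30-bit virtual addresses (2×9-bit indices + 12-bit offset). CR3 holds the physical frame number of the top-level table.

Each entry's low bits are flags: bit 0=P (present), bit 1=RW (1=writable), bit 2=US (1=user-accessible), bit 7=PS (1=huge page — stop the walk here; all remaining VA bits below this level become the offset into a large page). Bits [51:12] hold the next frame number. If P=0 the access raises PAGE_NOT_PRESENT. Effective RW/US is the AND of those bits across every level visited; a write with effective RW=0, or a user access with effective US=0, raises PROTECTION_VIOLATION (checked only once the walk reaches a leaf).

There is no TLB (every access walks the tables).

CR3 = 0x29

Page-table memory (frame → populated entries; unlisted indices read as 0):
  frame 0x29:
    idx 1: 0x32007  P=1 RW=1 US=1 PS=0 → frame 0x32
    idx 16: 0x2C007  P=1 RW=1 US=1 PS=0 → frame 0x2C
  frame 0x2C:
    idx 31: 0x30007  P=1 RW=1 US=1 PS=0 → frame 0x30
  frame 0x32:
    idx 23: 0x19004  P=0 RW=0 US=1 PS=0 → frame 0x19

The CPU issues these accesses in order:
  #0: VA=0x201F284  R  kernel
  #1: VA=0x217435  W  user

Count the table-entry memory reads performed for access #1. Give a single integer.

Walk each access:
#0 VA=0x201F284 (r,kernel):
  L0: frame=0x29 idx=16 entry=0x2C007 [P=1 RW=1 US=1 PS=0]
  L1: frame=0x2C idx=31 entry=0x30007 [P=1 RW=1 US=1 PS=0]
  → PA=0x30284  (2 entries read)
#1 VA=0x217435 (w,user):
  L0: frame=0x29 idx=1 entry=0x32007 [P=1 RW=1 US=1 PS=0]
  L1: frame=0x32 idx=23 entry=0x19004 [P=0 RW=0 US=1 PS=0]
  ✗ PAGE_NOT_PRESENT  [2 reads]

Entries read for #1: 2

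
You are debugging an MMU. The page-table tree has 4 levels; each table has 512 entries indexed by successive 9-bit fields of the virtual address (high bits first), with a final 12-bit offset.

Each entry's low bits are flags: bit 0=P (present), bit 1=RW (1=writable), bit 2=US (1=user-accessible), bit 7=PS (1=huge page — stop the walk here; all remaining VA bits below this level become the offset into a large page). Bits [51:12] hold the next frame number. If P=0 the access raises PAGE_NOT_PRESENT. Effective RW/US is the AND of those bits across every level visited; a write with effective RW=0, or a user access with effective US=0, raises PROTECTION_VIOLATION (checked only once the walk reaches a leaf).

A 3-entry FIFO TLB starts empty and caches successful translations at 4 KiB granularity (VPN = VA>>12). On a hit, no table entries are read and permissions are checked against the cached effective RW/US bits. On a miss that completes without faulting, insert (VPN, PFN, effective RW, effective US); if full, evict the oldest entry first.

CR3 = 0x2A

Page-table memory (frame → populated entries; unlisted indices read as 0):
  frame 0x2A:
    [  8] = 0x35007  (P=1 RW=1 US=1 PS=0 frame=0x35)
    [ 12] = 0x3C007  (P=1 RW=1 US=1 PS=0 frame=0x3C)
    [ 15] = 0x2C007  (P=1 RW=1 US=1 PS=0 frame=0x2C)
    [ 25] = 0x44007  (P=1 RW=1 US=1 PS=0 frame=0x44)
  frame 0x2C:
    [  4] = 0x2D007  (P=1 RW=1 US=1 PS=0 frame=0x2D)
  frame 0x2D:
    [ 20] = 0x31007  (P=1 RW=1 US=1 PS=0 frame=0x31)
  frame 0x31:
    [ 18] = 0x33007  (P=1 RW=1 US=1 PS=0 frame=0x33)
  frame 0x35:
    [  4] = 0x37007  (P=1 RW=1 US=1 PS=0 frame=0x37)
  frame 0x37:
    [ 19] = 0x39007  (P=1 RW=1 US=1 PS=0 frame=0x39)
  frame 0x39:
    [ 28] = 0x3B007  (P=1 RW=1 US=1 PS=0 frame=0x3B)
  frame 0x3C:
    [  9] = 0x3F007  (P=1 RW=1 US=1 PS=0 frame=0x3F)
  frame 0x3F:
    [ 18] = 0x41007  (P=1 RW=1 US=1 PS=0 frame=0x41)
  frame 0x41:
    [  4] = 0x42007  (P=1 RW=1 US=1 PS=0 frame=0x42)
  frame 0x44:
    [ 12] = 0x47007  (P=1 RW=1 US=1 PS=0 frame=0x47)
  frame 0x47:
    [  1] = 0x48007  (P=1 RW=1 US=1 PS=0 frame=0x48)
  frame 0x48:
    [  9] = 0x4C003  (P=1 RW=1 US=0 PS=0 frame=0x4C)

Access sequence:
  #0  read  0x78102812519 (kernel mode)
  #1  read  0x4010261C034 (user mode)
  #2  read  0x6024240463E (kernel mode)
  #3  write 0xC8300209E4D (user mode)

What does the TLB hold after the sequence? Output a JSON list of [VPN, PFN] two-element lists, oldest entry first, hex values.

Walk each access:
#0 VA=0x78102812519 (r,kernel):
  [0] read 0x2A idx=15: raw=0x2C007 flags P=1 W=1 U=1 S=0
  [1] read 0x2C idx=4: raw=0x2D007 flags P=1 W=1 U=1 S=0
  [2] read 0x2D idx=20: raw=0x31007 flags P=1 W=1 U=1 S=0
  [3] read 0x31 idx=18: raw=0x33007 flags P=1 W=1 U=1 S=0
  → PA=0x33519  (4 entries read)
#1 VA=0x4010261C034 (r,user):
  [0] read 0x2A idx=8: raw=0x35007 flags P=1 W=1 U=1 S=0
  [1] read 0x35 idx=4: raw=0x37007 flags P=1 W=1 U=1 S=0
  [2] read 0x37 idx=19: raw=0x39007 flags P=1 W=1 U=1 S=0
  [3] read 0x39 idx=28: raw=0x3B007 flags P=1 W=1 U=1 S=0
  → PA=0x3B034  (4 entries read)
#2 VA=0x6024240463E (r,kernel):
  [0] read 0x2A idx=12: raw=0x3C007 flags P=1 W=1 U=1 S=0
  [1] read 0x3C idx=9: raw=0x3F007 flags P=1 W=1 U=1 S=0
  [2] read 0x3F idx=18: raw=0x41007 flags P=1 W=1 U=1 S=0
  [3] read 0x41 idx=4: raw=0x42007 flags P=1 W=1 U=1 S=0
  → PA=0x4263E  (4 entries read)
#3 VA=0xC8300209E4D (w,user):
  [0] read 0x2A idx=25: raw=0x44007 flags P=1 W=1 U=1 S=0
  [1] read 0x44 idx=12: raw=0x47007 flags P=1 W=1 U=1 S=0
  [2] read 0x47 idx=1: raw=0x48007 flags P=1 W=1 U=1 S=0
  [3] read 0x48 idx=9: raw=0x4C003 flags P=1 W=1 U=0 S=0
  → PROTECTION_VIOLATION  (4 entries read)

TLB: [["0x78102812", "0x33"], ["0x4010261C", "0x3B"], ["0x60242404", "0x42"]]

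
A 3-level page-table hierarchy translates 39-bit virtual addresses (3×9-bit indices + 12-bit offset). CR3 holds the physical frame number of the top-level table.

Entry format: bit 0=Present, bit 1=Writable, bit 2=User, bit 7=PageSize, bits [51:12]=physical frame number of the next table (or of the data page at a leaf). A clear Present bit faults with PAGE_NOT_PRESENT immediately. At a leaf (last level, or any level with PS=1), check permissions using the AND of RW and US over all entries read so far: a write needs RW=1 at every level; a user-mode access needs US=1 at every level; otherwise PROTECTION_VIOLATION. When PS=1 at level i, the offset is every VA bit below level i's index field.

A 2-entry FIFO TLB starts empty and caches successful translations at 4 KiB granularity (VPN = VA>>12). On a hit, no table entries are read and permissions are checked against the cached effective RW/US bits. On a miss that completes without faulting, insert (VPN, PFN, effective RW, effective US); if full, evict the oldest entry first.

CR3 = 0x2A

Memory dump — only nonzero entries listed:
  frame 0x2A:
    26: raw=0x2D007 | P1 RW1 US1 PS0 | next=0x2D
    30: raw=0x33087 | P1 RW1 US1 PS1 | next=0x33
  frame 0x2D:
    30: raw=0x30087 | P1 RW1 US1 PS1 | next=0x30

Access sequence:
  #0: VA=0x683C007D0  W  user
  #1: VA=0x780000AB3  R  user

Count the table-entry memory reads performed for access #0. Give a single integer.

Trace:
#0 VA=0x683C007D0 (w,user):
  [0] read 0x2A idx=26: raw=0x2D007 flags P=1 W=1 U=1 S=0
  [1] read 0x2D idx=30: raw=0x30087 flags P=1 W=1 U=1 S=1
  → PA=0x307D0 (huge @L1)  (2 entries read)
#1 VA=0x780000AB3 (r,user):
  [0] read 0x2A idx=30: raw=0x33087 flags P=1 W=1 U=1 S=1
  → PA=0x33AB3 (huge @L0)  (1 entries read)

Entries read for #0: 2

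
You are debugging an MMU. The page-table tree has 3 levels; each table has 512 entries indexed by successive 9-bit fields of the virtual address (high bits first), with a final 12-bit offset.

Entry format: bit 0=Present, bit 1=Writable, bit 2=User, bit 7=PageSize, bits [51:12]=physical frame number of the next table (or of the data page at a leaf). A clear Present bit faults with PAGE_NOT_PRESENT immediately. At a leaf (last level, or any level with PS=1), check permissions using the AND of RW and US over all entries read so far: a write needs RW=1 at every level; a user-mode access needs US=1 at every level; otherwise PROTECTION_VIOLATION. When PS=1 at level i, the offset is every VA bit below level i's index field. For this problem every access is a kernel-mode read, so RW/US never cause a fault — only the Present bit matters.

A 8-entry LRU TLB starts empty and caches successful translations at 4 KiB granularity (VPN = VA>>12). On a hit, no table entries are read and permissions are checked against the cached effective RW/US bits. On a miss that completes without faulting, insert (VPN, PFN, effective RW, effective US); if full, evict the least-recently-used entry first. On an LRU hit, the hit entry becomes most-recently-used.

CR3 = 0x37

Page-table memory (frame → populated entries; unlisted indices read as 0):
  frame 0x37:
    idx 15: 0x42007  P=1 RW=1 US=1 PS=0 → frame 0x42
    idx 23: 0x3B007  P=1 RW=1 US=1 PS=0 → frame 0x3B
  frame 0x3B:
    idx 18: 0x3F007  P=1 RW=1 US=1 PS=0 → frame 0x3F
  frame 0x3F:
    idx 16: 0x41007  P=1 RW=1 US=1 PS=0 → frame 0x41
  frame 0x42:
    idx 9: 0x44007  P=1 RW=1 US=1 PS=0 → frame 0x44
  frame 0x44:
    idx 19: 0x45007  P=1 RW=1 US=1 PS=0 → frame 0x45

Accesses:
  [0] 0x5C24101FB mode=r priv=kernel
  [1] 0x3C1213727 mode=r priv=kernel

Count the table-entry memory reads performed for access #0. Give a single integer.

Trace:
#0 VA=0x5C24101FB (r,kernel):
  lvl0: tbl 0x37, slot 23 ⇒ 0x3B007 (P1/RW1/US1/PS0)
  lvl1: tbl 0x3B, slot 18 ⇒ 0x3F007 (P1/RW1/US1/PS0)
  lvl2: tbl 0x3F, slot 16 ⇒ 0x41007 (P1/RW1/US1/PS0)
  ⇒ phys 0x411FB  [3 reads]
#1 VA=0x3C1213727 (r,kernel):
  lvl0: tbl 0x37, slot 15 ⇒ 0x42007 (P1/RW1/US1/PS0)
  lvl1: tbl 0x42, slot 9 ⇒ 0x44007 (P1/RW1/US1/PS0)
  lvl2: tbl 0x44, slot 19 ⇒ 0x45007 (P1/RW1/US1/PS0)
  ⇒ phys 0x45727  [3 reads]

Entries read for #0: 3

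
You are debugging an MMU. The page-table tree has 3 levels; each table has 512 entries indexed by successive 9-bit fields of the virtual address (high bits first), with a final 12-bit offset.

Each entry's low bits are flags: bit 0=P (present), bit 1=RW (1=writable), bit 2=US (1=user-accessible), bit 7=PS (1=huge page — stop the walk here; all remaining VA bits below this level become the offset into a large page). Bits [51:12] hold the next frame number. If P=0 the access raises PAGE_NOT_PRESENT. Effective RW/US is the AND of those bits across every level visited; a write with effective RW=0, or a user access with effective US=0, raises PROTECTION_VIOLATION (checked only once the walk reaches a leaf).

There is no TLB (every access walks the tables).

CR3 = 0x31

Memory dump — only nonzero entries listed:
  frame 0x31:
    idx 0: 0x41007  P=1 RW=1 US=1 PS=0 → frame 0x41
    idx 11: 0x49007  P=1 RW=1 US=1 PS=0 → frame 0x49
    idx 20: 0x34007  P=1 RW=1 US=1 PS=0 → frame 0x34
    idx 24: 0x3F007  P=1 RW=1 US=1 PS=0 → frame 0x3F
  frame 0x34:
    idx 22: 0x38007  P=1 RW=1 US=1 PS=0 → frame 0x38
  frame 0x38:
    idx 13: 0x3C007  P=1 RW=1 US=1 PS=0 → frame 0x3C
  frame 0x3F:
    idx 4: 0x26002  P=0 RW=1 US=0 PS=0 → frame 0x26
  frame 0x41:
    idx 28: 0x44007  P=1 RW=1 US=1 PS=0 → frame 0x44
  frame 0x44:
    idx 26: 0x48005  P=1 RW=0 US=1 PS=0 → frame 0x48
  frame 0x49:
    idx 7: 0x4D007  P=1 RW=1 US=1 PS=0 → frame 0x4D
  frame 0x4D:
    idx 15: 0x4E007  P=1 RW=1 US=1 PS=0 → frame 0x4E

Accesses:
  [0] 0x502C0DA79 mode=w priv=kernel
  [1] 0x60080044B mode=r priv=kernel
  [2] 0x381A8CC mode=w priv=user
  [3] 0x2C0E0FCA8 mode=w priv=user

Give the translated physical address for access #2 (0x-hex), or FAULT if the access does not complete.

Trace:
#0 VA=0x502C0DA79 (w,kernel):
  L0 @0x31[20] → 0x34007  P=1,RW=1,US=1,PS=0
  L1 @0x34[22] → 0x38007  P=1,RW=1,US=1,PS=0
  L2 @0x38[13] → 0x3C007  P=1,RW=1,US=1,PS=0
  ✓ 0x3CA79  — 3 lookups
#1 VA=0x60080044B (r,kernel):
  L0 @0x31[24] → 0x3F007  P=1,RW=1,US=1,PS=0
  L1 @0x3F[4] → 0x26002  P=0,RW=1,US=0,PS=0
  ✗ PAGE_NOT_PRESENT  [2 reads]
#2 VA=0x381A8CC (w,user):
  L0 @0x31[0] → 0x41007  P=1,RW=1,US=1,PS=0
  L1 @0x41[28] → 0x44007  P=1,RW=1,US=1,PS=0
  L2 @0x44[26] → 0x48005  P=1,RW=0,US=1,PS=0
  ✗ PROTECTION_VIOLATION  [3 reads]
#3 VA=0x2C0E0FCA8 (w,user):
  L0 @0x31[11] → 0x49007  P=1,RW=1,US=1,PS=0
  L1 @0x49[7] → 0x4D007  P=1,RW=1,US=1,PS=0
  L2 @0x4D[15] → 0x4E007  P=1,RW=1,US=1,PS=0
  ✓ 0x4ECA8  — 3 lookups

Access #2 PA: FAULT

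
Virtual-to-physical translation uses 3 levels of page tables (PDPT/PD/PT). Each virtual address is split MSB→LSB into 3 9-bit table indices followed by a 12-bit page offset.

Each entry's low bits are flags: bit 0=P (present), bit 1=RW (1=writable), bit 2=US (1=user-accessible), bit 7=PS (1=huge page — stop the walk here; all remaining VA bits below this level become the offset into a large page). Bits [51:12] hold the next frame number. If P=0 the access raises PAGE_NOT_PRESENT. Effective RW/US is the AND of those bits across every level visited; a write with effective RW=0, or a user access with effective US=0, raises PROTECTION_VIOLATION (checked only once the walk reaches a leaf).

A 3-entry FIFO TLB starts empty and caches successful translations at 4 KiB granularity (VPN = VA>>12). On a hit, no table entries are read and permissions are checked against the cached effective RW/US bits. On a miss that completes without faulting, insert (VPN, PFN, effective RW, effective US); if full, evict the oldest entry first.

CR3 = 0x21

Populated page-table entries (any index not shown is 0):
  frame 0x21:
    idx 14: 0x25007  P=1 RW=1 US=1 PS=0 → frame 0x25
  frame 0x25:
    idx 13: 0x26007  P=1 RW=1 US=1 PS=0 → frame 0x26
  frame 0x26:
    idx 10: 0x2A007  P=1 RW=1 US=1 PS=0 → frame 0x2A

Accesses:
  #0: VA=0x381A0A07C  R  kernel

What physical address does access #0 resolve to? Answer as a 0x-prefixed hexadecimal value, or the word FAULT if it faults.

Walk each access:
#0 VA=0x381A0A07C (r,kernel):
  L0: frame=0x21 idx=14 entry=0x25007 [P=1 RW=1 US=1 PS=0]
  L1: frame=0x25 idx=13 entry=0x26007 [P=1 RW=1 US=1 PS=0]
  L2: frame=0x26 idx=10 entry=0x2A007 [P=1 RW=1 US=1 PS=0]
  → PA=0x2A07C  (3 entries read)

Access #0 PA: 0x2A07C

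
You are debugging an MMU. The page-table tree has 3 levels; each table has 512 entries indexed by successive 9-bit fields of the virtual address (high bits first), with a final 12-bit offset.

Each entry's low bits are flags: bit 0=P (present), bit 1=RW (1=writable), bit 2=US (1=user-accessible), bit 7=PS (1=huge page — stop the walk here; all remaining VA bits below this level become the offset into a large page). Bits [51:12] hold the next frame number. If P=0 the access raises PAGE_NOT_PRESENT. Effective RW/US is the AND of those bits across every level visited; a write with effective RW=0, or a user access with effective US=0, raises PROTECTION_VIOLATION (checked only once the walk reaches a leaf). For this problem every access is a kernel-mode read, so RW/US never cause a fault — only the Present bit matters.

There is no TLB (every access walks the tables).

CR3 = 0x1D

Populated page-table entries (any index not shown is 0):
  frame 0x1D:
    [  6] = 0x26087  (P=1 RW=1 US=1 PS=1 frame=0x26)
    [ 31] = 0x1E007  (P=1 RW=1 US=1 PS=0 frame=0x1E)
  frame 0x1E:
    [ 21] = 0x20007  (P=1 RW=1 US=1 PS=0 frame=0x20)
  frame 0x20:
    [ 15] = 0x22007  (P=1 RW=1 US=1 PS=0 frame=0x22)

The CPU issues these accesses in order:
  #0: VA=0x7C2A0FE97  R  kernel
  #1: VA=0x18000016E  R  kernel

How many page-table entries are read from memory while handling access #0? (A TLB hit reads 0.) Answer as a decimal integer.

Walk each access:
#0 VA=0x7C2A0FE97 (r,kernel):
  L0 @0x1D[31] → 0x1E007  P=1,RW=1,US=1,PS=0
  L1 @0x1E[21] → 0x20007  P=1,RW=1,US=1,PS=0
  L2 @0x20[15] → 0x22007  P=1,RW=1,US=1,PS=0
  ⇒ phys 0x22E97  [3 reads]
#1 VA=0x18000016E (r,kernel):
  L0 @0x1D[6] → 0x26087  P=1,RW=1,US=1,PS=1
  ⇒ phys 0x2616E (huge @L0)  [1 reads]

Entries read for #0: 3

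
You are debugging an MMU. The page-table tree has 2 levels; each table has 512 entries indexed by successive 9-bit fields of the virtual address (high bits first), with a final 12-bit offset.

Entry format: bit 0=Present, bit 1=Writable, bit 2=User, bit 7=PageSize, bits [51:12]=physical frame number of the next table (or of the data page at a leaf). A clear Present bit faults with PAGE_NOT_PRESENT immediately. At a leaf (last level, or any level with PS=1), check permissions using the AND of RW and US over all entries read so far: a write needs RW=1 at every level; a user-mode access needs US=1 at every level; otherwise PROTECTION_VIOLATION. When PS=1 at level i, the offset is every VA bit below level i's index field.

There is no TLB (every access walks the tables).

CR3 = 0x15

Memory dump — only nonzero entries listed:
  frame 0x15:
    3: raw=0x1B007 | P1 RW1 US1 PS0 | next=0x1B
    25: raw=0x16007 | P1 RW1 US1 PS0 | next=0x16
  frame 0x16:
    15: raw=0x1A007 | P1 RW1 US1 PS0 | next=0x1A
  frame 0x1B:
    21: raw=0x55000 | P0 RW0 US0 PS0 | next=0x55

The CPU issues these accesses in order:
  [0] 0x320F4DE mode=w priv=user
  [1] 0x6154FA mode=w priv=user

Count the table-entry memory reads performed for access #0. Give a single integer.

Trace:
#0 VA=0x320F4DE (w,user):
  L0 @0x15[25] → 0x16007  P=1,RW=1,US=1,PS=0
  L1 @0x16[15] → 0x1A007  P=1,RW=1,US=1,PS=0
  ✓ 0x1A4DE  — 2 lookups
#1 VA=0x6154FA (w,user):
  L0 @0x15[3] → 0x1B007  P=1,RW=1,US=1,PS=0
  L1 @0x1B[21] → 0x55000  P=0,RW=0,US=0,PS=0
  → PAGE_NOT_PRESENT  (2 entries read)

Entries read for #0: 2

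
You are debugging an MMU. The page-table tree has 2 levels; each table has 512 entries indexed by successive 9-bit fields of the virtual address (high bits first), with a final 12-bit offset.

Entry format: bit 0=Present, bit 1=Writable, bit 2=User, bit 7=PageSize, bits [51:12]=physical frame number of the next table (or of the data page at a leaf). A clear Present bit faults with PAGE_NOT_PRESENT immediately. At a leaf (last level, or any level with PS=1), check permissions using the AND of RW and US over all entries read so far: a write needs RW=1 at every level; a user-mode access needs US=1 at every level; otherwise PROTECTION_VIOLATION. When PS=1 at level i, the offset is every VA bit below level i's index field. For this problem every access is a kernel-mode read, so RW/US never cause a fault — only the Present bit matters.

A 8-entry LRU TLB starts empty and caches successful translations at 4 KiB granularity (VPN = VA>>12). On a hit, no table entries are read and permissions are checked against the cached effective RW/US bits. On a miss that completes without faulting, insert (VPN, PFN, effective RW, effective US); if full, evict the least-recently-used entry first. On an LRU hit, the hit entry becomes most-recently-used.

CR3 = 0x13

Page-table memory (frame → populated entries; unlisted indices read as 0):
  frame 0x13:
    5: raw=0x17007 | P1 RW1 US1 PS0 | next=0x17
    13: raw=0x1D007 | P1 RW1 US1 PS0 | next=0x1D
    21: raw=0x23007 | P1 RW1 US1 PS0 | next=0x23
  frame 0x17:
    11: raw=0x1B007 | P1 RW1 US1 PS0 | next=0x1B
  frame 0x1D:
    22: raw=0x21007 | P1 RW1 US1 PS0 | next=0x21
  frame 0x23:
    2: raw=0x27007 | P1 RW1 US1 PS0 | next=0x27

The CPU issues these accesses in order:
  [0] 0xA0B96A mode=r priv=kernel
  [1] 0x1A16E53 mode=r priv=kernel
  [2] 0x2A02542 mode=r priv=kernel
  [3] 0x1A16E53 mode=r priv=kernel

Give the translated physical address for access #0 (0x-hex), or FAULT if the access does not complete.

Per-access translation:
#0 VA=0xA0B96A (r,kernel):
  L0: frame=0x13 idx=5 entry=0x17007 [P=1 RW=1 US=1 PS=0]
  L1: frame=0x17 idx=11 entry=0x1B007 [P=1 RW=1 US=1 PS=0]
  → PA=0x1B96A  (2 entries read)
#1 VA=0x1A16E53 (r,kernel):
  L0: frame=0x13 idx=13 entry=0x1D007 [P=1 RW=1 US=1 PS=0]
  L1: frame=0x1D idx=22 entry=0x21007 [P=1 RW=1 US=1 PS=0]
  → PA=0x21E53  (2 entries read)
#2 VA=0x2A02542 (r,kernel):
  L0: frame=0x13 idx=21 entry=0x23007 [P=1 RW=1 US=1 PS=0]
  L1: frame=0x23 idx=2 entry=0x27007 [P=1 RW=1 US=1 PS=0]
  → PA=0x27542  (2 entries read)
#3 VA=0x1A16E53 (r,kernel):
  TLB hit vpn=0x1A16 → PA=0x21E53

Access #0 PA: 0x1B96A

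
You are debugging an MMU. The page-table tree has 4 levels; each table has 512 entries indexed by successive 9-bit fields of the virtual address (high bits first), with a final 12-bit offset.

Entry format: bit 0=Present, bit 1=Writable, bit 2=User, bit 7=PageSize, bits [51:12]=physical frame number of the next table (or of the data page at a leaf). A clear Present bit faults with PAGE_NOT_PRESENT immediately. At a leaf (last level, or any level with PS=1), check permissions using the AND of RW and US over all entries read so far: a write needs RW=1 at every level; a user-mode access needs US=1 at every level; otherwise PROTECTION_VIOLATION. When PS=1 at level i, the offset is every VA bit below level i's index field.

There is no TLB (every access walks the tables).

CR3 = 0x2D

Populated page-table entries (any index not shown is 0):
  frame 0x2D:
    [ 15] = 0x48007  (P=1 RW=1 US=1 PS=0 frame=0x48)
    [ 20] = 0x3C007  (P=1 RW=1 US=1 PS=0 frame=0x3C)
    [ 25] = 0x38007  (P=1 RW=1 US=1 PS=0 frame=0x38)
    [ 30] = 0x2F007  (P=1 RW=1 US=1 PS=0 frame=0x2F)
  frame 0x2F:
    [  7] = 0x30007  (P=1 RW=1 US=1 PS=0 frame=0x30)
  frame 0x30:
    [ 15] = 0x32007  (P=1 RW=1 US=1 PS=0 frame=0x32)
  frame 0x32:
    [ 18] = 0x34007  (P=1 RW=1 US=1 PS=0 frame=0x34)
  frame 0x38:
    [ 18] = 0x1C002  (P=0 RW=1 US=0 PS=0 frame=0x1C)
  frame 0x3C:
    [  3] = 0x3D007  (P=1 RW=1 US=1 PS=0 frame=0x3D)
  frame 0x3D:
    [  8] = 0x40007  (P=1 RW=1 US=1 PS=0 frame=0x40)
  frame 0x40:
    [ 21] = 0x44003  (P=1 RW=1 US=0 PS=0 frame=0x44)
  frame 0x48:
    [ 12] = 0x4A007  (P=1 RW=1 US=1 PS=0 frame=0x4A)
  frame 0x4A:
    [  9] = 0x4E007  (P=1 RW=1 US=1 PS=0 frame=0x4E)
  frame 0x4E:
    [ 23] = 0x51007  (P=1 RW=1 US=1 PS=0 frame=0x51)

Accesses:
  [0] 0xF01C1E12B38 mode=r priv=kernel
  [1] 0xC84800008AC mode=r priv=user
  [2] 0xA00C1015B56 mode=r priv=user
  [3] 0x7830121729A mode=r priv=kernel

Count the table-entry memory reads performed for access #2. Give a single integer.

Per-access translation:
#0 VA=0xF01C1E12B38 (r,kernel):
  lvl0: tbl 0x2D, slot 30 ⇒ 0x2F007 (P1/RW1/US1/PS0)
  lvl1: tbl 0x2F, slot 7 ⇒ 0x30007 (P1/RW1/US1/PS0)
  lvl2: tbl 0x30, slot 15 ⇒ 0x32007 (P1/RW1/US1/PS0)
  lvl3: tbl 0x32, slot 18 ⇒ 0x34007 (P1/RW1/US1/PS0)
  ✓ 0x34B38  — 4 lookups
#1 VA=0xC84800008AC (r,user):
  lvl0: tbl 0x2D, slot 25 ⇒ 0x38007 (P1/RW1/US1/PS0)
  lvl1: tbl 0x38, slot 18 ⇒ 0x1C002 (P0/RW1/US0/PS0)
  ✗ PAGE_NOT_PRESENT  [2 reads]
#2 VA=0xA00C1015B56 (r,user):
  lvl0: tbl 0x2D, slot 20 ⇒ 0x3C007 (P1/RW1/US1/PS0)
  lvl1: tbl 0x3C, slot 3 ⇒ 0x3D007 (P1/RW1/US1/PS0)
  lvl2: tbl 0x3D, slot 8 ⇒ 0x40007 (P1/RW1/US1/PS0)
  lvl3: tbl 0x40, slot 21 ⇒ 0x44003 (P1/RW1/US0/PS0)
  ✗ PROTECTION_VIOLATION  [4 reads]
#3 VA=0x7830121729A (r,kernel):
  lvl0: tbl 0x2D, slot 15 ⇒ 0x48007 (P1/RW1/US1/PS0)
  lvl1: tbl 0x48, slot 12 ⇒ 0x4A007 (P1/RW1/US1/PS0)
  lvl2: tbl 0x4A, slot 9 ⇒ 0x4E007 (P1/RW1/US1/PS0)
  lvl3: tbl 0x4E, slot 23 ⇒ 0x51007 (P1/RW1/US1/PS0)
  ✓ 0x5129A  — 4 lookups

Entries read for #2: 4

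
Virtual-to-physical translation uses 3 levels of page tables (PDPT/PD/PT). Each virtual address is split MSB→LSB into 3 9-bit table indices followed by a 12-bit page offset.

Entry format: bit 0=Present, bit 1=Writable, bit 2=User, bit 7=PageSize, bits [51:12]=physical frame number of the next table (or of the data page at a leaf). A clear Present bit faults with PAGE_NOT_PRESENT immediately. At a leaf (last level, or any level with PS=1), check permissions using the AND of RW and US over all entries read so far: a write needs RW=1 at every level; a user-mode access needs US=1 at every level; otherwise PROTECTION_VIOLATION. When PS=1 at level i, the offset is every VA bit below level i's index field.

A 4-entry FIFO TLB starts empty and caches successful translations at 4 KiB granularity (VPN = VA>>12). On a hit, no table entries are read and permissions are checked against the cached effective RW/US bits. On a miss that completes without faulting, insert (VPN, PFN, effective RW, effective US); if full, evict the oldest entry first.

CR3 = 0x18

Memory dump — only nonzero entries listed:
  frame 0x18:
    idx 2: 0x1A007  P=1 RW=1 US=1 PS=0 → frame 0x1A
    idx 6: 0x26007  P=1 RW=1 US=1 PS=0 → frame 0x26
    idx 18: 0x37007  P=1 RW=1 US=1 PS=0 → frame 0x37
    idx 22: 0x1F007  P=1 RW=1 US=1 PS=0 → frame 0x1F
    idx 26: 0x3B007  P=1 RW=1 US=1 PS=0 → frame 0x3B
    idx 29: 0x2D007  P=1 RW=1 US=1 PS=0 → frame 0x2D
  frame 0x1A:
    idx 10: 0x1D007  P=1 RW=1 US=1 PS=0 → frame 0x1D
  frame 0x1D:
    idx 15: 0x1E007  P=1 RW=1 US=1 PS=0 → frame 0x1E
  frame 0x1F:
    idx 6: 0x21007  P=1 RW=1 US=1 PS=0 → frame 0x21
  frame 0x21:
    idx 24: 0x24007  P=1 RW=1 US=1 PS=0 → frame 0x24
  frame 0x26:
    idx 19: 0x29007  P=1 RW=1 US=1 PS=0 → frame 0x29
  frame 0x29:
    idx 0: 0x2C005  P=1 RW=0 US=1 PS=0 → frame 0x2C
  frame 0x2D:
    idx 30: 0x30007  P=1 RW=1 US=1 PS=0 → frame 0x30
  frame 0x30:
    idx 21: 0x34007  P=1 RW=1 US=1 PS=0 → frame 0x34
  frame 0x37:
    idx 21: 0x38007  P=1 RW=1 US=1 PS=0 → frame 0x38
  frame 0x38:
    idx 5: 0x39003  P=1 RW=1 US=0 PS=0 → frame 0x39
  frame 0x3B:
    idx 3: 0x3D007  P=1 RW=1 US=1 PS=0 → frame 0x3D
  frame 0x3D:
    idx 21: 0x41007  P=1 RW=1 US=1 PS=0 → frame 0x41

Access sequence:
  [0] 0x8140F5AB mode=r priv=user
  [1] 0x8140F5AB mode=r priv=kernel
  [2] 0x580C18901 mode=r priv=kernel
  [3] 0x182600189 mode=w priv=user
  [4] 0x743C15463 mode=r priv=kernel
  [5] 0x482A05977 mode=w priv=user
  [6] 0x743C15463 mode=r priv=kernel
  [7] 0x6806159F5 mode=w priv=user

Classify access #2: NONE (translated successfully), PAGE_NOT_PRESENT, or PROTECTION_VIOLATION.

Per-access translation:
#0 VA=0x8140F5AB (r,user):
  L0 @0x18[2] → 0x1A007  P=1,RW=1,US=1,PS=0
  L1 @0x1A[10] → 0x1D007  P=1,RW=1,US=1,PS=0
  L2 @0x1D[15] → 0x1E007  P=1,RW=1,US=1,PS=0
  ⇒ phys 0x1E5AB  [3 reads]
#1 VA=0x8140F5AB (r,kernel):
  TLB hit vpn=0x8140F → PA=0x1E5AB
#2 VA=0x580C18901 (r,kernel):
  L0 @0x18[22] → 0x1F007  P=1,RW=1,US=1,PS=0
  L1 @0x1F[6] → 0x21007  P=1,RW=1,US=1,PS=0
  L2 @0x21[24] → 0x24007  P=1,RW=1,US=1,PS=0
  ⇒ phys 0x24901  [3 reads]
#3 VA=0x182600189 (w,user):
  L0 @0x18[6] → 0x26007  P=1,RW=1,US=1,PS=0
  L1 @0x26[19] → 0x29007  P=1,RW=1,US=1,PS=0
  L2 @0x29[0] → 0x2C005  P=1,RW=0,US=1,PS=0
  ⇒ fault: PROTECTION_VIOLATION  — 3 lookups
#4 VA=0x743C15463 (r,kernel):
  L0 @0x18[29] → 0x2D007  P=1,RW=1,US=1,PS=0
  L1 @0x2D[30] → 0x30007  P=1,RW=1,US=1,PS=0
  L2 @0x30[21] → 0x34007  P=1,RW=1,US=1,PS=0
  ⇒ phys 0x34463  [3 reads]
#5 VA=0x482A05977 (w,user):
  L0 @0x18[18] → 0x37007  P=1,RW=1,US=1,PS=0
  L1 @0x37[21] → 0x38007  P=1,RW=1,US=1,PS=0
  L2 @0x38[5] → 0x39003  P=1,RW=1,US=0,PS=0
  ⇒ fault: PROTECTION_VIOLATION  — 3 lookups
#6 VA=0x743C15463 (r,kernel):
  TLB hit vpn=0x743C15 → PA=0x34463
#7 VA=0x6806159F5 (w,user):
  L0 @0x18[26] → 0x3B007  P=1,RW=1,US=1,PS=0
  L1 @0x3B[3] → 0x3D007  P=1,RW=1,US=1,PS=0
  L2 @0x3D[21] → 0x41007  P=1,RW=1,US=1,PS=0
  ⇒ phys 0x419F5  [3 reads]

Access #2 fault: NONE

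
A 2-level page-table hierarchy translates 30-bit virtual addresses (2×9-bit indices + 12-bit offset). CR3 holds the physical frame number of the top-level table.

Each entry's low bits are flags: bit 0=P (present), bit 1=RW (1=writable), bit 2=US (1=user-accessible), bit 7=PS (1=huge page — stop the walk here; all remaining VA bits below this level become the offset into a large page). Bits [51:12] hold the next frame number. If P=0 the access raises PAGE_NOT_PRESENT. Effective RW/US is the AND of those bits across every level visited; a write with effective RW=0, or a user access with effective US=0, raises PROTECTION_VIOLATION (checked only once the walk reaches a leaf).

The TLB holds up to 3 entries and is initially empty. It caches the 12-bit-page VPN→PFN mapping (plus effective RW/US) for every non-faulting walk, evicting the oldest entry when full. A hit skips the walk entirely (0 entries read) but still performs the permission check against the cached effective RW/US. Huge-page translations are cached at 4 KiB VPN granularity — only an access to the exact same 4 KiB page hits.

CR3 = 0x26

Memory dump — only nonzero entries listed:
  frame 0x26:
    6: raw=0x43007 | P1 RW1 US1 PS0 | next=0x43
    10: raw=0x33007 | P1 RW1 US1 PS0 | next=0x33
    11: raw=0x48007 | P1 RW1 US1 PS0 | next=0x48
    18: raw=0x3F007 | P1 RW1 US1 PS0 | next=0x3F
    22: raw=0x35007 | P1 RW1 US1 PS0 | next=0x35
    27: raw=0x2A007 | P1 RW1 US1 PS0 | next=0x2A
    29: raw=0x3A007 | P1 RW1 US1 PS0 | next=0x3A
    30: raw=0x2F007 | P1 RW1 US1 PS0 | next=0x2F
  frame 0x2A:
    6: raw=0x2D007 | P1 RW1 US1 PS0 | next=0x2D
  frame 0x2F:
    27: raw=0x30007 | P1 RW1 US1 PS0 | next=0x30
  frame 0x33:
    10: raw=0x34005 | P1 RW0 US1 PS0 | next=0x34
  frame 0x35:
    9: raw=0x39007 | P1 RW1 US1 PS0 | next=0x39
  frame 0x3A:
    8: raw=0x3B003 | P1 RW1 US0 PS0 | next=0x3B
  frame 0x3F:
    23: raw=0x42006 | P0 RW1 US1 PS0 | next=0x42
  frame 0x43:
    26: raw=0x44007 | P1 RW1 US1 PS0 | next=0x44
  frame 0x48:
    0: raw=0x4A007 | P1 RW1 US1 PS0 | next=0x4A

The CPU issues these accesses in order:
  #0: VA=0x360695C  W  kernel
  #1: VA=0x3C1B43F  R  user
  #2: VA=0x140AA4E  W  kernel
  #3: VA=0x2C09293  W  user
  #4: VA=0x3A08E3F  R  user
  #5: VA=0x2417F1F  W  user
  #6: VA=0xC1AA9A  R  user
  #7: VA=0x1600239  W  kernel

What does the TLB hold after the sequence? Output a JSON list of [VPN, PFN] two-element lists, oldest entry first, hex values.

Walk each access:
#0 VA=0x360695C (w,kernel):
  L0 @0x26[27] → 0x2A007  P=1,RW=1,US=1,PS=0
  L1 @0x2A[6] → 0x2D007  P=1,RW=1,US=1,PS=0
  ⇒ phys 0x2D95C  [2 reads]
#1 VA=0x3C1B43F (r,user):
  L0 @0x26[30] → 0x2F007  P=1,RW=1,US=1,PS=0
  L1 @0x2F[27] → 0x30007  P=1,RW=1,US=1,PS=0
  ⇒ phys 0x3043F  [2 reads]
#2 VA=0x140AA4E (w,kernel):
  L0 @0x26[10] → 0x33007  P=1,RW=1,US=1,PS=0
  L1 @0x33[10] → 0x34005  P=1,RW=0,US=1,PS=0
  → PROTECTION_VIOLATION  (2 entries read)
#3 VA=0x2C09293 (w,user):
  L0 @0x26[22] → 0x35007  P=1,RW=1,US=1,PS=0
  L1 @0x35[9] → 0x39007  P=1,RW=1,US=1,PS=0
  ⇒ phys 0x39293  [2 reads]
#4 VA=0x3A08E3F (r,user):
  L0 @0x26[29] → 0x3A007  P=1,RW=1,US=1,PS=0
  L1 @0x3A[8] → 0x3B003  P=1,RW=1,US=0,PS=0
  → PROTECTION_VIOLATION  (2 entries read)
#5 VA=0x2417F1F (w,user):
  L0 @0x26[18] → 0x3F007  P=1,RW=1,US=1,PS=0
  L1 @0x3F[23] → 0x42006  P=0,RW=1,US=1,PS=0
  → PAGE_NOT_PRESENT  (2 entries read)
#6 VA=0xC1AA9A (r,user):
  L0 @0x26[6] → 0x43007  P=1,RW=1,US=1,PS=0
  L1 @0x43[26] → 0x44007  P=1,RW=1,US=1,PS=0
  ⇒ phys 0x44A9A  [2 reads]
#7 VA=0x1600239 (w,kernel):
  L0 @0x26[11] → 0x48007  P=1,RW=1,US=1,PS=0
  L1 @0x48[0] → 0x4A007  P=1,RW=1,US=1,PS=0
  ⇒ phys 0x4A239  [2 reads]

TLB: [["0x2C09", "0x39"], ["0xC1A", "0x44"], ["0x1600", "0x4A"]]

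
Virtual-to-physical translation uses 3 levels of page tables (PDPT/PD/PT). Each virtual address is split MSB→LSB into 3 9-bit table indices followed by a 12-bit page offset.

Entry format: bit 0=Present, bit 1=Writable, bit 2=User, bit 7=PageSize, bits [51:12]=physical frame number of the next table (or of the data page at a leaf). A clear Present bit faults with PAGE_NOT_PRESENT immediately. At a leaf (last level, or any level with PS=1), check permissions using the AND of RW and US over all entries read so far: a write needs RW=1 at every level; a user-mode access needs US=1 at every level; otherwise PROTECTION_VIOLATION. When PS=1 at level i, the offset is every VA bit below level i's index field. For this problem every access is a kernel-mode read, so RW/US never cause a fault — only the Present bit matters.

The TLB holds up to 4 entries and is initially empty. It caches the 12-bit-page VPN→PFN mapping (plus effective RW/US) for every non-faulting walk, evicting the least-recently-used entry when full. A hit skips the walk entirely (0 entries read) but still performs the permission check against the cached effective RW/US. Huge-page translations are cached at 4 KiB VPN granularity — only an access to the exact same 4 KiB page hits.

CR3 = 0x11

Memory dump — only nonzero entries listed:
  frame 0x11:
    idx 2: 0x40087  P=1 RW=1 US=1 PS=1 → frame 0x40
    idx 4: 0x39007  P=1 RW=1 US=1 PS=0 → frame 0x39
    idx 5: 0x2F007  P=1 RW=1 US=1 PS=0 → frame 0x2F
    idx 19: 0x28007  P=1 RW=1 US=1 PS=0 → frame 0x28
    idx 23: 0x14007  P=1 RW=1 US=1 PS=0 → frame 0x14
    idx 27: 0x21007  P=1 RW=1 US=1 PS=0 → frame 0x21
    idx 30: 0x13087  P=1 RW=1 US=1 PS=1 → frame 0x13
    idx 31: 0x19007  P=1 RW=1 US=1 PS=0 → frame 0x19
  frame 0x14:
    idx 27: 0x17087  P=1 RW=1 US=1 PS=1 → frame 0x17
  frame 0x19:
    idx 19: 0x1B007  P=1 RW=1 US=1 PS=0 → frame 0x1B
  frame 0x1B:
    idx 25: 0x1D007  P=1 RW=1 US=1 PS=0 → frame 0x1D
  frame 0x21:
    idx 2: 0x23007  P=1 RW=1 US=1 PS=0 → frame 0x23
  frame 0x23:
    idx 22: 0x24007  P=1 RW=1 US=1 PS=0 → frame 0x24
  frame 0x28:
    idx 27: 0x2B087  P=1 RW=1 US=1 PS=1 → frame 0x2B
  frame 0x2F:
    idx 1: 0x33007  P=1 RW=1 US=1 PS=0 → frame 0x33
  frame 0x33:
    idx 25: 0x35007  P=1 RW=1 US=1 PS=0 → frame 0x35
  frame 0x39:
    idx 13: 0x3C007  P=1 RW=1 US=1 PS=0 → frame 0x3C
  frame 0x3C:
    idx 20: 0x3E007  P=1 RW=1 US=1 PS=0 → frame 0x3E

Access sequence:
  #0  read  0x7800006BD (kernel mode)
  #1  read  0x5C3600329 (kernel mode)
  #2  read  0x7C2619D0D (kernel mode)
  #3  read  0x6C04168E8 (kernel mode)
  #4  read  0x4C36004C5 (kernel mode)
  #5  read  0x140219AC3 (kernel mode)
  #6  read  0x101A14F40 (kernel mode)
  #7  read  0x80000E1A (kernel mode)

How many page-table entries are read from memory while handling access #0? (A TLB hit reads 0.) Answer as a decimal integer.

Trace:
#0 VA=0x7800006BD (r,kernel):
  [0] read 0x11 idx=30: raw=0x13087 flags P=1 W=1 U=1 S=1
  ⇒ phys 0x136BD (huge @L0)  [1 reads]
#1 VA=0x5C3600329 (r,kernel):
  [0] read 0x11 idx=23: raw=0x14007 flags P=1 W=1 U=1 S=0
  [1] read 0x14 idx=27: raw=0x17087 flags P=1 W=1 U=1 S=1
  ⇒ phys 0x17329 (huge @L1)  [2 reads]
#2 VA=0x7C2619D0D (r,kernel):
  [0] read 0x11 idx=31: raw=0x19007 flags P=1 W=1 U=1 S=0
  [1] read 0x19 idx=19: raw=0x1B007 flags P=1 W=1 U=1 S=0
  [2] read 0x1B idx=25: raw=0x1D007 flags P=1 W=1 U=1 S=0
  ⇒ phys 0x1DD0D  [3 reads]
#3 VA=0x6C04168E8 (r,kernel):
  [0] read 0x11 idx=27: raw=0x21007 flags P=1 W=1 U=1 S=0
  [1] read 0x21 idx=2: raw=0x23007 flags P=1 W=1 U=1 S=0
  [2] read 0x23 idx=22: raw=0x24007 flags P=1 W=1 U=1 S=0
  ⇒ phys 0x248E8  [3 reads]
#4 VA=0x4C36004C5 (r,kernel):
  [0] read 0x11 idx=19: raw=0x28007 flags P=1 W=1 U=1 S=0
  [1] read 0x28 idx=27: raw=0x2B087 flags P=1 W=1 U=1 S=1
  ⇒ phys 0x2B4C5 (huge @L1)  [2 reads]
#5 VA=0x140219AC3 (r,kernel):
  [0] read 0x11 idx=5: raw=0x2F007 flags P=1 W=1 U=1 S=0
  [1] read 0x2F idx=1: raw=0x33007 flags P=1 W=1 U=1 S=0
  [2] read 0x33 idx=25: raw=0x35007 flags P=1 W=1 U=1 S=0
  ⇒ phys 0x35AC3  [3 reads]
#6 VA=0x101A14F40 (r,kernel):
  [0] read 0x11 idx=4: raw=0x39007 flags P=1 W=1 U=1 S=0
  [1] read 0x39 idx=13: raw=0x3C007 flags P=1 W=1 U=1 S=0
  [2] read 0x3C idx=20: raw=0x3E007 flags P=1 W=1 U=1 S=0
  ⇒ phys 0x3EF40  [3 reads]
#7 VA=0x80000E1A (r,kernel):
  [0] read 0x11 idx=2: raw=0x40087 flags P=1 W=1 U=1 S=1
  ⇒ phys 0x40E1A (huge @L0)  [1 reads]

Entries read for #0: 1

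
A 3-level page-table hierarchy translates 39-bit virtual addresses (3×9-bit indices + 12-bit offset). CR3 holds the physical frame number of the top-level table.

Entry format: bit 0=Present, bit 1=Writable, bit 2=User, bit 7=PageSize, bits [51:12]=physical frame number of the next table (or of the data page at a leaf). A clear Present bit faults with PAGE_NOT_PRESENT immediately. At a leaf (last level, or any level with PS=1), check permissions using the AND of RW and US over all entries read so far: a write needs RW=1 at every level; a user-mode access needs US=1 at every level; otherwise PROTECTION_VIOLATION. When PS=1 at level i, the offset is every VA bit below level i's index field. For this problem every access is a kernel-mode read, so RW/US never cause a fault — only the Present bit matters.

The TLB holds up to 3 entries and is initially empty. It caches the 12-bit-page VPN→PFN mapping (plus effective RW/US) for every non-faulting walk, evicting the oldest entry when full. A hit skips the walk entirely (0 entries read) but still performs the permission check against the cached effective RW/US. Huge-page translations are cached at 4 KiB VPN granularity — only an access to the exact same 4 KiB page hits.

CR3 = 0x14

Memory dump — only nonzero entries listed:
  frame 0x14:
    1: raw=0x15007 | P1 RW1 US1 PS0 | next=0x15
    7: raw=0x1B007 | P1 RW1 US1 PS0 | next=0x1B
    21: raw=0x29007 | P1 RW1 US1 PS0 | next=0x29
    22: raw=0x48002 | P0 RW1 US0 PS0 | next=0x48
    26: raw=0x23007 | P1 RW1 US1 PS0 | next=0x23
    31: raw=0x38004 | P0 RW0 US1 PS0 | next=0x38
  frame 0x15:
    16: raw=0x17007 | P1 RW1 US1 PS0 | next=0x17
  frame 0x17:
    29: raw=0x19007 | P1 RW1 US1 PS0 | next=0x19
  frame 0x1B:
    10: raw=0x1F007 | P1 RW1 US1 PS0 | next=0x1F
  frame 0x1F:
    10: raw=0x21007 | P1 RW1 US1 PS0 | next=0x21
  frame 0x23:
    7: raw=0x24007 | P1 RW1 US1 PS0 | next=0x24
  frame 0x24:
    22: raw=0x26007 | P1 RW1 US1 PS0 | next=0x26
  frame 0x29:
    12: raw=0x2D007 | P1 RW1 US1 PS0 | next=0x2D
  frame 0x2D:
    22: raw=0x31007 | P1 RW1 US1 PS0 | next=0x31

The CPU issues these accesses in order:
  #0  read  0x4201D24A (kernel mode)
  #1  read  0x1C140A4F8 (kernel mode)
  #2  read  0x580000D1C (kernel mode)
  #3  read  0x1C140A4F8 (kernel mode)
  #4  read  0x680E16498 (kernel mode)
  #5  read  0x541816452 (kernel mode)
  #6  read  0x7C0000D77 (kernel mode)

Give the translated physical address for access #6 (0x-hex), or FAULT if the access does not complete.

Walk each access:
#0 VA=0x4201D24A (r,kernel):
  L0 @0x14[1] → 0x15007  P=1,RW=1,US=1,PS=0
  L1 @0x15[16] → 0x17007  P=1,RW=1,US=1,PS=0
  L2 @0x17[29] → 0x19007  P=1,RW=1,US=1,PS=0
  ✓ 0x1924A  — 3 lookups
#1 VA=0x1C140A4F8 (r,kernel):
  L0 @0x14[7] → 0x1B007  P=1,RW=1,US=1,PS=0
  L1 @0x1B[10] → 0x1F007  P=1,RW=1,US=1,PS=0
  L2 @0x1F[10] → 0x21007  P=1,RW=1,US=1,PS=0
  ✓ 0x214F8  — 3 lookups
#2 VA=0x580000D1C (r,kernel):
  L0 @0x14[22] → 0x48002  P=0,RW=1,US=0,PS=0
  ✗ PAGE_NOT_PRESENT  [1 reads]
#3 VA=0x1C140A4F8 (r,kernel):
  TLB hit vpn=0x1C140A → PA=0x214F8
#4 VA=0x680E16498 (r,kernel):
  L0 @0x14[26] → 0x23007  P=1,RW=1,US=1,PS=0
  L1 @0x23[7] → 0x24007  P=1,RW=1,US=1,PS=0
  L2 @0x24[22] → 0x26007  P=1,RW=1,US=1,PS=0
  ✓ 0x26498  — 3 lookups
#5 VA=0x541816452 (r,kernel):
  L0 @0x14[21] → 0x29007  P=1,RW=1,US=1,PS=0
  L1 @0x29[12] → 0x2D007  P=1,RW=1,US=1,PS=0
  L2 @0x2D[22] → 0x31007  P=1,RW=1,US=1,PS=0
  ✓ 0x31452  — 3 lookups
#6 VA=0x7C0000D77 (r,kernel):
  L0 @0x14[31] → 0x38004  P=0,RW=0,US=1,PS=0
  ✗ PAGE_NOT_PRESENT  [1 reads]

Access #6 PA: FAULT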